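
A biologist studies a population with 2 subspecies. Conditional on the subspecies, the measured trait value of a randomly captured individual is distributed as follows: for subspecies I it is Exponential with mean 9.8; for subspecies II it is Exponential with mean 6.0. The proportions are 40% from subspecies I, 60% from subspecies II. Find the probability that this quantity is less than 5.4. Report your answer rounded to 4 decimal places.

Conditional on each subspecies, P(X < 5.4): I: 0.423639; II: 0.59343.
By total probability, P(X < 5.4) = 0.4·0.423639 + 0.6·0.59343 = 0.525514.

0.5255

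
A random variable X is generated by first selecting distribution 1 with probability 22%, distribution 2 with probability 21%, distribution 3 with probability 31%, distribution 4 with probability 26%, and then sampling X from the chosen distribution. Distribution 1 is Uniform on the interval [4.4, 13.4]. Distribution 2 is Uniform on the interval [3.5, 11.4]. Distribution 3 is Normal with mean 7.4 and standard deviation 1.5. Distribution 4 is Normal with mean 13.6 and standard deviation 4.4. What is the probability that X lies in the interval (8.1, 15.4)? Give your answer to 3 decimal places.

Conditional on each component, P(8.1 < X < 15.4): 1: 0.588889; 2: 0.417722; 3: 0.320369; 4: 0.553114.
By total probability, P(8.1 < X < 15.4) = 0.22·0.588889 + 0.21·0.417722 + 0.31·0.320369 + 0.26·0.553114 = 0.460401.

0.460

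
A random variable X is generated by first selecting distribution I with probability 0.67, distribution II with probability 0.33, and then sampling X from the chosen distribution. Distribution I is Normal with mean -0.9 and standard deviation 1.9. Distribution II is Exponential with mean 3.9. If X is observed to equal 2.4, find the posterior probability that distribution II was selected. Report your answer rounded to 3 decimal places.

Likelihoods f(2.4 | ·): I: 0.0464628; II: 0.138573.
Posterior ∝ prior × likelihood. Numerator for II: 0.33·0.138573 = 0.0457289.
Normalizing constant: 0.67·0.0464628 + 0.33·0.138573 = 0.076859.
P(II | observation) = 0.0457289 / 0.076859 = 0.594972.

0.595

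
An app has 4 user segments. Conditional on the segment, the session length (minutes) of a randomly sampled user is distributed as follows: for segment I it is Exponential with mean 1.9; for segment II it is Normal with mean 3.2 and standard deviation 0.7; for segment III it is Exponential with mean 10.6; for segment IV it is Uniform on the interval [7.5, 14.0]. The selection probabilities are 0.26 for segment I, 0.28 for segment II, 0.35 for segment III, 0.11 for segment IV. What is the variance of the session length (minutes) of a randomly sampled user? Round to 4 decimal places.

Per component, I: μ=1.9, E[X²]=7.22; II: μ=3.2, E[X²]=10.73; III: μ=10.6, E[X²]=224.72; IV: μ=10.75, E[X²]=119.083.
E[X] = 0.26·1.9 + 0.28·3.2 + 0.35·10.6 + 0.11·10.75 = 6.2825.
E[X²] = 0.26·7.22 + 0.28·10.73 + 0.35·224.72 + 0.11·119.083 = 96.6328.
Var(X) = E[X²] − (E[X])² = 96.6328 − 39.4698 = 57.163.

57.1630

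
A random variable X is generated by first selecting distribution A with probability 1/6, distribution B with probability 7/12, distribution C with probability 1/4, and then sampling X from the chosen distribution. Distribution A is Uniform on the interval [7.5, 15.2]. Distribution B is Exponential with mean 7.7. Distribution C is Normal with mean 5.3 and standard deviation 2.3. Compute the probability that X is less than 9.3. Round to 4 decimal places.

Conditional on each component, P(X < 9.3): A: 0.233766; B: 0.701144; C: 0.958994.
By total probability, P(X < 9.3) = 0.166667·0.233766 + 0.583333·0.701144 + 0.25·0.958994 = 0.68771.

0.6877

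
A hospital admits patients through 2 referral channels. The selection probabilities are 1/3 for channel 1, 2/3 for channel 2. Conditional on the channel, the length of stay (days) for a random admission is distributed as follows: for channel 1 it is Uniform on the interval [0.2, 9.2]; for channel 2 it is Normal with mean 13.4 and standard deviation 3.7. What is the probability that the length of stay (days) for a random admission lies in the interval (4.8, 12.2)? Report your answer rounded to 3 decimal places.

0.405

Conditional on each channel, P(4.8 < X < 12.2): 1: 0.488889; 2: 0.362792.
By total probability, P(4.8 < X < 12.2) = 0.333333·0.488889 + 0.666667·0.362792 = 0.404824.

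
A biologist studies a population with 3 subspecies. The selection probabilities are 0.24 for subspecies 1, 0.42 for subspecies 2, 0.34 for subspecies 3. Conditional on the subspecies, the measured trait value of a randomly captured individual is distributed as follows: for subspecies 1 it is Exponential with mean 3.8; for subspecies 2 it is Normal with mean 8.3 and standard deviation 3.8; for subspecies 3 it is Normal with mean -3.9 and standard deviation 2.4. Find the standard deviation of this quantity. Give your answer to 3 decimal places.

6.295

Per component, 1: μ=3.8, E[X²]=28.88; 2: μ=8.3, E[X²]=83.33; 3: μ=-3.9, E[X²]=20.97.
E[X] = 0.24·3.8 + 0.42·8.3 + 0.34·-3.9 = 3.072.
E[X²] = 0.24·28.88 + 0.42·83.33 + 0.34·20.97 = 49.0596.
Var(X) = E[X²] − (E[X])² = 49.0596 − 9.43718 = 39.6224.
SD(X) = √39.6224 = 6.29463.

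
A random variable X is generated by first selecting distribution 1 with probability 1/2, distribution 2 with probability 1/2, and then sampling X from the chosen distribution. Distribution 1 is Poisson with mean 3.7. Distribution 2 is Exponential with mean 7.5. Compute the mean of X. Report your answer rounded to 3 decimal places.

Component means — 1: 3.7; 2: 7.5.
E[X] = 0.5·3.7 + 0.5·7.5 = 5.6.

5.600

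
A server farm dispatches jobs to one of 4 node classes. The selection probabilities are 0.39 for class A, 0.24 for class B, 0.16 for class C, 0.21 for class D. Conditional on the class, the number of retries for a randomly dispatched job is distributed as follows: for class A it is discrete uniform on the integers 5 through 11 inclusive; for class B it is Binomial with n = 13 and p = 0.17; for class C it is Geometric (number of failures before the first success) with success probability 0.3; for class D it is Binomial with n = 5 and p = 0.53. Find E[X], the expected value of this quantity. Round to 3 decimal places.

4.580

Component means — A: 8; B: 2.21; C: 2.33333; D: 2.65.
E[X] = 0.39·8 + 0.24·2.21 + 0.16·2.33333 + 0.21·2.65 = 4.58023.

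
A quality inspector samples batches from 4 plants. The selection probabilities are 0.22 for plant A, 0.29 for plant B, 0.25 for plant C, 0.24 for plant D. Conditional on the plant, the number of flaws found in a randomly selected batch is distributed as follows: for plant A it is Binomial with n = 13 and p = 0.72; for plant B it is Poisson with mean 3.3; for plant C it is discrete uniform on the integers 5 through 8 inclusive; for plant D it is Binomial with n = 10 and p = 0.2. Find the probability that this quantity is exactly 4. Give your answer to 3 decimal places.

0.074

Conditional on each plant, P(X = 4): A: 0.00203263; B: 0.182252; C: 0; D: 0.0880804.
By total probability, P(X = 4) = 0.22·0.00203263 + 0.29·0.182252 + 0.25·0 + 0.24·0.0880804 = 0.0744396.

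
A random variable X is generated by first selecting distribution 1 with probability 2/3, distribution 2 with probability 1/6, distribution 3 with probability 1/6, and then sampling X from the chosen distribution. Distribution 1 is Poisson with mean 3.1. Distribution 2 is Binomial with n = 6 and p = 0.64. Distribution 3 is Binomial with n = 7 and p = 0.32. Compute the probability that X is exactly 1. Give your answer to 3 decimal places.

0.134

Conditional on each component, P(X = 1): 1: 0.139653; 2: 0.023219; 3: 0.221463.
By total probability, P(X = 1) = 0.666667·0.139653 + 0.166667·0.023219 + 0.166667·0.221463 = 0.133882.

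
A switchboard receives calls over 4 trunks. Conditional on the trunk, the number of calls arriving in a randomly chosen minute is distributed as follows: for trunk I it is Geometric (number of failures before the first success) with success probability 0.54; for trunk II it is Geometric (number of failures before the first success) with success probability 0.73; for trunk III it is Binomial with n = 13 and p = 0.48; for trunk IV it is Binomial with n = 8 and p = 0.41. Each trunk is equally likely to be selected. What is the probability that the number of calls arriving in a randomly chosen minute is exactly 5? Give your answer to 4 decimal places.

0.0802

Conditional on each trunk, P(X = 5): I: 0.011122; II: 0.00104747; III: 0.175312; IV: 0.133249.
By total probability, P(X = 5) = 0.25·0.011122 + 0.25·0.00104747 + 0.25·0.175312 + 0.25·0.133249 = 0.0801826.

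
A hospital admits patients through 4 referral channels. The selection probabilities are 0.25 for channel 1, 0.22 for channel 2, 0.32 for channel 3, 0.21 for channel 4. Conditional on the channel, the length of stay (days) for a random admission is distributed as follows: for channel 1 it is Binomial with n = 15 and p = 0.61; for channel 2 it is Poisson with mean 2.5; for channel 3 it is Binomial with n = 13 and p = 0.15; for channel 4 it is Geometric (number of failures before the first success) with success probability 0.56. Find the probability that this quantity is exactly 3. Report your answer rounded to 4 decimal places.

Conditional on each channel, P(X = 3): 1: 0.00127872; 2: 0.213763; 3: 0.190033; 4: 0.047703.
By total probability, P(X = 3) = 0.25·0.00127872 + 0.22·0.213763 + 0.32·0.190033 + 0.21·0.047703 = 0.118176.

0.1182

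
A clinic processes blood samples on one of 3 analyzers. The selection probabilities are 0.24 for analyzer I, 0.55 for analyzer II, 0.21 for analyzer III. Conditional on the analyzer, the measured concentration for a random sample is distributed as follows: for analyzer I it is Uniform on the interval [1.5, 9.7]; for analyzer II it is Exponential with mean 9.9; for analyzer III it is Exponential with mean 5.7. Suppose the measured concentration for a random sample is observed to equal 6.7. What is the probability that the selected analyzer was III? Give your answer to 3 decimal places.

Likelihoods f(6.7 | ·): I: 0.121951; II: 0.0513391; III: 0.054155.
Posterior ∝ prior × likelihood. Numerator for III: 0.21·0.054155 = 0.0113726.
Normalizing constant: 0.24·0.121951 + 0.55·0.0513391 + 0.21·0.054155 = 0.0688774.
P(III | observation) = 0.0113726 / 0.0688774 = 0.165113.

0.165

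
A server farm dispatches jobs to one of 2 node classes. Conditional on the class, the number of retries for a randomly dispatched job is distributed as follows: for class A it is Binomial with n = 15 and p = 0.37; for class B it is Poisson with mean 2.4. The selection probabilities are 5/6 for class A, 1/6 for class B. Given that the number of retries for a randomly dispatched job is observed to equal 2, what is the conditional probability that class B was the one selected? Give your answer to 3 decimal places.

0.596

Likelihoods P(X=2 | ·): A: 0.0354014; B: 0.261268.
Posterior ∝ prior × likelihood. Numerator for B: 0.166667·0.261268 = 0.0435446.
Normalizing constant: 0.833333·0.0354014 + 0.166667·0.261268 = 0.0730457.
P(B | observation) = 0.0435446 / 0.0730457 = 0.596128.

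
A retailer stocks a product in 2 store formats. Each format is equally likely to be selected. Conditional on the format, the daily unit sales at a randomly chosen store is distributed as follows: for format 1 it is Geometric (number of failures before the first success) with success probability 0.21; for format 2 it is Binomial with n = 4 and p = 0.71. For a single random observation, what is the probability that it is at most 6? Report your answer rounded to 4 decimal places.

0.9040

Conditional on each format, P(X ≤ 6): 1: 0.807961; 2: 1.
By total probability, P(X ≤ 6) = 0.5·0.807961 + 0.5·1 = 0.90398.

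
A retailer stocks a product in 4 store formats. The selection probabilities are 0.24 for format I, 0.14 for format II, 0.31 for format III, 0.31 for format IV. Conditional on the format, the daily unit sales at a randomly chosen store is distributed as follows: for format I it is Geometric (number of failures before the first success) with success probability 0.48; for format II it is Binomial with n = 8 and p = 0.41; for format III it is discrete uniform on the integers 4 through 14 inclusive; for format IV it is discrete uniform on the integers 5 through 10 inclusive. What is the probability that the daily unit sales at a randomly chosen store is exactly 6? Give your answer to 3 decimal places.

Conditional on each format, P(X = 6): I: 0.00948989; II: 0.0462983; III: 0.0909091; IV: 0.166667.
By total probability, P(X = 6) = 0.24·0.00948989 + 0.14·0.0462983 + 0.31·0.0909091 + 0.31·0.166667 = 0.0886078.

0.089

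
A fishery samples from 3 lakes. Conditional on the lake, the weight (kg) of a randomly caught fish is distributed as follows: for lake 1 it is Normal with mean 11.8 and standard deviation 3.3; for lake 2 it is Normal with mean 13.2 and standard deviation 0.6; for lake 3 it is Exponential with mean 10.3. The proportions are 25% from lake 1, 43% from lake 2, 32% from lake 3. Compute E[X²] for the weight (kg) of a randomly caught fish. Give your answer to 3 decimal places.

For each component E[X²] = Var + (mean)², giving 1: 150.13; 2: 174.6; 3: 212.18.
Overall E[X²] = 0.25·150.13 + 0.43·174.6 + 0.32·212.18 = 180.508.

180.508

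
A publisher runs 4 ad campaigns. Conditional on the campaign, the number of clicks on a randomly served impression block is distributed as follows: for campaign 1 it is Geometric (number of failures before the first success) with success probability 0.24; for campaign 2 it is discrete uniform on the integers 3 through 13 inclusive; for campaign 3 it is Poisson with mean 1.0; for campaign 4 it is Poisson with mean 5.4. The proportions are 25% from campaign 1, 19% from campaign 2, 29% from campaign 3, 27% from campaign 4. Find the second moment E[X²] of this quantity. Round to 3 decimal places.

For each component E[X²] = Var + (mean)², giving 1: 23.2222; 2: 74; 3: 2; 4: 34.56.
Overall E[X²] = 0.25·23.2222 + 0.19·74 + 0.29·2 + 0.27·34.56 = 29.7768.

29.777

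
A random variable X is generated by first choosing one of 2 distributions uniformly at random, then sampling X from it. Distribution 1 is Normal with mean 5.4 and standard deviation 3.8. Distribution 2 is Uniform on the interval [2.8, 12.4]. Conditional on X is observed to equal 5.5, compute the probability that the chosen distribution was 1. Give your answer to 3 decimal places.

0.502

Likelihoods f(5.5 | ·): 1: 0.104948; 2: 0.104167.
Posterior ∝ prior × likelihood. Numerator for 1: 0.5·0.104948 = 0.0524742.
Normalizing constant: 0.5·0.104948 + 0.5·0.104167 = 0.104558.
P(1 | observation) = 0.0524742 / 0.104558 = 0.501869.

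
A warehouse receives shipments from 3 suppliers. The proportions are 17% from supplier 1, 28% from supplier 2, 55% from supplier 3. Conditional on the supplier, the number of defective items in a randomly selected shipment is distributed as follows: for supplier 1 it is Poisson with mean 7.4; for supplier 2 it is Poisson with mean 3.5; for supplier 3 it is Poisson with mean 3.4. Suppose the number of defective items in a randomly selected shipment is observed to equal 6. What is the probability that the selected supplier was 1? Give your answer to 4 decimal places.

0.2799

Likelihoods P(X=6 | ·): 1: 0.139405; 2: 0.0770983; 3: 0.0716044.
Posterior ∝ prior × likelihood. Numerator for 1: 0.17·0.139405 = 0.0236989.
Normalizing constant: 0.17·0.139405 + 0.28·0.0770983 + 0.55·0.0716044 = 0.0846688.
P(1 | observation) = 0.0236989 / 0.0846688 = 0.279901.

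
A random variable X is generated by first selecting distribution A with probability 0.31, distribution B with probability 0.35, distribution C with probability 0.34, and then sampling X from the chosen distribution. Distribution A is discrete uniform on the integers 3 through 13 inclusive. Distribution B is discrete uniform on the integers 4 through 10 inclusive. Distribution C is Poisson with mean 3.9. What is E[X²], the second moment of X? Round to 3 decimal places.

47.987

For each component E[X²] = Var + (mean)², giving A: 74; B: 53; C: 19.11.
Overall E[X²] = 0.31·74 + 0.35·53 + 0.34·19.11 = 47.9874.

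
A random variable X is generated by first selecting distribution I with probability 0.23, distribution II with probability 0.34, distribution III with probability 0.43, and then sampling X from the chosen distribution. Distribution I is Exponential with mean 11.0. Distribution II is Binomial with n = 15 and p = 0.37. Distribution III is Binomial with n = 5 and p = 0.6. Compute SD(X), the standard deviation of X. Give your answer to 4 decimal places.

Per component, I: μ=11, E[X²]=242; II: μ=5.55, E[X²]=34.299; III: μ=3, E[X²]=10.2.
E[X] = 0.23·11 + 0.34·5.55 + 0.43·3 = 5.707.
E[X²] = 0.23·242 + 0.34·34.299 + 0.43·10.2 = 71.7077.
Var(X) = E[X²] − (E[X])² = 71.7077 − 32.5698 = 39.1378.
SD(X) = √39.1378 = 6.25602.

6.2560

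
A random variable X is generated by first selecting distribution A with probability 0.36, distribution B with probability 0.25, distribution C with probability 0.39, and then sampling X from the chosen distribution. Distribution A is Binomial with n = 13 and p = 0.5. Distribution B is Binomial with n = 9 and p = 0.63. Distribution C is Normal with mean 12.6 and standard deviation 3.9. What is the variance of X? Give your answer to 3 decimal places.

Per component, A: μ=6.5, E[X²]=45.5; B: μ=5.67, E[X²]=34.2468; C: μ=12.6, E[X²]=173.97.
E[X] = 0.36·6.5 + 0.25·5.67 + 0.39·12.6 = 8.6715.
E[X²] = 0.36·45.5 + 0.25·34.2468 + 0.39·173.97 = 92.79.
Var(X) = E[X²] − (E[X])² = 92.79 − 75.1949 = 17.5951.

17.595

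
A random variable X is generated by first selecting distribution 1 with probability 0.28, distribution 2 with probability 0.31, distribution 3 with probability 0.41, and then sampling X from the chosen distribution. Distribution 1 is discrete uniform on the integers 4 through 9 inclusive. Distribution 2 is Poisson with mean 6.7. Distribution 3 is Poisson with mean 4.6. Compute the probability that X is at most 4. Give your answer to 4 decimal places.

Conditional on each component, P(X ≤ 4): 1: 0.166667; 2: 0.202159; 3: 0.513234.
By total probability, P(X ≤ 4) = 0.28·0.166667 + 0.31·0.202159 + 0.41·0.513234 = 0.319762.

0.3198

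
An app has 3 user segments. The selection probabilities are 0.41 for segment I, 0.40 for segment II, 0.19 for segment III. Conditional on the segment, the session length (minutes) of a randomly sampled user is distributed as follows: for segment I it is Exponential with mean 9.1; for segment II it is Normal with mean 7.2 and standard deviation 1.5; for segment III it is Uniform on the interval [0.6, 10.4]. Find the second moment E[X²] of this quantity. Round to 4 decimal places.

96.8083

For each component E[X²] = Var + (mean)², giving I: 165.62; II: 54.09; III: 38.2533.
Overall E[X²] = 0.41·165.62 + 0.4·54.09 + 0.19·38.2533 = 96.8083.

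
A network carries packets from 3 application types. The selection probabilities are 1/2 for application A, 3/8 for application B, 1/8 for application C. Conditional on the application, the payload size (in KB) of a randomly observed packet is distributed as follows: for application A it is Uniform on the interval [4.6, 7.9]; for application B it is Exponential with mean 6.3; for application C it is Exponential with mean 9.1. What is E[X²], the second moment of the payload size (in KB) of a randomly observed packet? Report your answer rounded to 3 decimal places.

For each component E[X²] = Var + (mean)², giving A: 39.97; B: 79.38; C: 165.62.
Overall E[X²] = 0.5·39.97 + 0.375·79.38 + 0.125·165.62 = 70.455.

70.455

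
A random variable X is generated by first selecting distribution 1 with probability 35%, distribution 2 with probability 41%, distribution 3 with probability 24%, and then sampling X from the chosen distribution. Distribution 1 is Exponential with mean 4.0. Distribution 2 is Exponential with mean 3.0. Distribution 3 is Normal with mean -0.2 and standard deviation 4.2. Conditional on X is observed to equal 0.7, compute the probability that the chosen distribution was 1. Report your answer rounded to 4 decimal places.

Likelihoods f(0.7 | ·): 1: 0.209864; 2: 0.263963; 3: 0.0928303.
Posterior ∝ prior × likelihood. Numerator for 1: 0.35·0.209864 = 0.0734525.
Normalizing constant: 0.35·0.209864 + 0.41·0.263963 + 0.24·0.0928303 = 0.203957.
P(1 | observation) = 0.0734525 / 0.203957 = 0.360138.

0.3601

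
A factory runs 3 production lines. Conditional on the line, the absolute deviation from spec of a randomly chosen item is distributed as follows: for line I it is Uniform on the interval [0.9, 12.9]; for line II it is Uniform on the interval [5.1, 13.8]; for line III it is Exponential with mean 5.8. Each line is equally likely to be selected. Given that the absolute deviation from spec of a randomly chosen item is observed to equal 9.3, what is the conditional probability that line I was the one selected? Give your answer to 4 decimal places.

Likelihoods f(9.3 | ·): I: 0.0833333; II: 0.114943; III: 0.0346899.
Posterior ∝ prior × likelihood. Numerator for I: 0.333333·0.0833333 = 0.0277778.
Normalizing constant: 0.333333·0.0833333 + 0.333333·0.114943 + 0.333333·0.0346899 = 0.0776553.
P(I | observation) = 0.0277778 / 0.0776553 = 0.357706.

0.3577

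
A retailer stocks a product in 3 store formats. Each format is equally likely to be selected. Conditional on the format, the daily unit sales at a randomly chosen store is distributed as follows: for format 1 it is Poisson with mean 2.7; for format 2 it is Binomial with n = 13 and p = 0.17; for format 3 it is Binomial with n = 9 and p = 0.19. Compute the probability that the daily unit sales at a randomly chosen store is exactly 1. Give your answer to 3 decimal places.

0.245

Conditional on each format, P(X = 1): 1: 0.181455; 2: 0.236227; 3: 0.316866.
By total probability, P(X = 1) = 0.333333·0.181455 + 0.333333·0.236227 + 0.333333·0.316866 = 0.244849.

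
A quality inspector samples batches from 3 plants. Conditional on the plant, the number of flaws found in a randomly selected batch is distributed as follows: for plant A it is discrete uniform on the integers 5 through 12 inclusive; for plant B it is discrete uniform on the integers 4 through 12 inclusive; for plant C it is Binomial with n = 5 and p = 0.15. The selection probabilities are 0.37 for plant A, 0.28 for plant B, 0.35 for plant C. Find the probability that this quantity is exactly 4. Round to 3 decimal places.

Conditional on each plant, P(X = 4): A: 0; B: 0.111111; C: 0.00215156.
By total probability, P(X = 4) = 0.37·0 + 0.28·0.111111 + 0.35·0.00215156 = 0.0318642.

0.032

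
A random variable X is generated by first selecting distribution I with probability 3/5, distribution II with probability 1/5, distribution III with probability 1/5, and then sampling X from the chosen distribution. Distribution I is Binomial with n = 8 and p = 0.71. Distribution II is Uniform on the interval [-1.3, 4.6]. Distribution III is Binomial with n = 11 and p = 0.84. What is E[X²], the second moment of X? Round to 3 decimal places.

38.842

For each component E[X²] = Var + (mean)², giving I: 33.9096; II: 5.62333; III: 86.856.
Overall E[X²] = 0.6·33.9096 + 0.2·5.62333 + 0.2·86.856 = 38.8416.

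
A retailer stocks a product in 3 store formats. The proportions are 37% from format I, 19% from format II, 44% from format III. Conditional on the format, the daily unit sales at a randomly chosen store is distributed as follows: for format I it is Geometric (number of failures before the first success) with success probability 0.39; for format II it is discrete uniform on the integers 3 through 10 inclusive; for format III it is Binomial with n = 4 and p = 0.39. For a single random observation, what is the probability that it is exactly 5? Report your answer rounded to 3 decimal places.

0.036

Conditional on each format, P(X = 5): I: 0.0329393; II: 0.125; III: 0.
By total probability, P(X = 5) = 0.37·0.0329393 + 0.19·0.125 + 0.44·0 = 0.0359375.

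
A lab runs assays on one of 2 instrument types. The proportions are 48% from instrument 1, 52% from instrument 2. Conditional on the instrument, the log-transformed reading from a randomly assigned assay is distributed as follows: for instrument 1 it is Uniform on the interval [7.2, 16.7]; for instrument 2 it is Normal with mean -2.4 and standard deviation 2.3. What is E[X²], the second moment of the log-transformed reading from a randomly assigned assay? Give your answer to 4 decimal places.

For each component E[X²] = Var + (mean)², giving 1: 150.323; 2: 11.05.
Overall E[X²] = 0.48·150.323 + 0.52·11.05 = 77.9012.

77.9012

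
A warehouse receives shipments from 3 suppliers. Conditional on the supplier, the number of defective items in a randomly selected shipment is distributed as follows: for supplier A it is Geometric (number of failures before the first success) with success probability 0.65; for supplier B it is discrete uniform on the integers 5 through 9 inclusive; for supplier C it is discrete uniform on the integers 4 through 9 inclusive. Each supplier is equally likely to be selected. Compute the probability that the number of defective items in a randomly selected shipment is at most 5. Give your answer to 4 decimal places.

0.5105

Conditional on each supplier, P(X ≤ 5): A: 0.998162; B: 0.2; C: 0.333333.
By total probability, P(X ≤ 5) = 0.333333·0.998162 + 0.333333·0.2 + 0.333333·0.333333 = 0.510498.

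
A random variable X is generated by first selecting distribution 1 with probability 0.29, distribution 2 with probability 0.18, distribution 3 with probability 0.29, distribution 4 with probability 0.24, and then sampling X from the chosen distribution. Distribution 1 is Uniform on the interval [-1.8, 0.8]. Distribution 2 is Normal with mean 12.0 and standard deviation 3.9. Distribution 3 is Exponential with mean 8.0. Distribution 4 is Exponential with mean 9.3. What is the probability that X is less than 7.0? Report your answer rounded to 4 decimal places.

Conditional on each component, P(X < 7.0): 1: 1; 2: 0.0999123; 3: 0.583138; 4: 0.528902.
By total probability, P(X < 7.0) = 0.29·1 + 0.18·0.0999123 + 0.29·0.583138 + 0.24·0.528902 = 0.604031.

0.6040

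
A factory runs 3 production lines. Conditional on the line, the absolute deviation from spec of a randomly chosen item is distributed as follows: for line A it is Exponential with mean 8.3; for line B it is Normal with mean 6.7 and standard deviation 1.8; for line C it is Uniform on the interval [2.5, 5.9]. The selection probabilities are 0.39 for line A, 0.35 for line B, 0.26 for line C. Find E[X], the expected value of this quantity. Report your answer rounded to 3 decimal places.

Component means — A: 8.3; B: 6.7; C: 4.2.
E[X] = 0.39·8.3 + 0.35·6.7 + 0.26·4.2 = 6.674.

6.674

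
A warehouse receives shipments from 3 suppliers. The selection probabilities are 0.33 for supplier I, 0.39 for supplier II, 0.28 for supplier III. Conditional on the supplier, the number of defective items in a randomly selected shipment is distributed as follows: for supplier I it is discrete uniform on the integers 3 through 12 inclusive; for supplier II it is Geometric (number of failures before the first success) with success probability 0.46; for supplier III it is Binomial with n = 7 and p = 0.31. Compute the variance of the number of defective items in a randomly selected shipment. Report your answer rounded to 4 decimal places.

Per component, I: μ=7.5, E[X²]=64.5; II: μ=1.17391, E[X²]=3.93006; III: μ=2.17, E[X²]=6.2062.
E[X] = 0.33·7.5 + 0.39·1.17391 + 0.28·2.17 = 3.54043.
E[X²] = 0.33·64.5 + 0.39·3.93006 + 0.28·6.2062 = 24.5555.
Var(X) = E[X²] − (E[X])² = 24.5555 − 12.5346 = 12.0208.

12.0208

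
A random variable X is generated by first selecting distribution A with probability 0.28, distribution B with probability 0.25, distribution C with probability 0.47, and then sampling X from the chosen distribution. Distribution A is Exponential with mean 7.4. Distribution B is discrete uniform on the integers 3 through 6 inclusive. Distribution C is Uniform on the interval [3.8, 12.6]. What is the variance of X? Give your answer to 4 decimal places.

Per component, A: μ=7.4, E[X²]=109.52; B: μ=4.5, E[X²]=21.5; C: μ=8.2, E[X²]=73.6933.
E[X] = 0.28·7.4 + 0.25·4.5 + 0.47·8.2 = 7.051.
E[X²] = 0.28·109.52 + 0.25·21.5 + 0.47·73.6933 = 70.6765.
Var(X) = E[X²] − (E[X])² = 70.6765 − 49.7166 = 20.9599.

20.9599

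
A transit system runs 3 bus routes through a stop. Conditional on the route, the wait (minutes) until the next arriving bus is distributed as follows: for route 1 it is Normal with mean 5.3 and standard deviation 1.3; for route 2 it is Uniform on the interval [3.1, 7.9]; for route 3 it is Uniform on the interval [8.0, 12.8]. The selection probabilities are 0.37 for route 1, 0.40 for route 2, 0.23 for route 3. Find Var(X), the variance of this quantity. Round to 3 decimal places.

6.263

Per component, 1: μ=5.3, E[X²]=29.78; 2: μ=5.5, E[X²]=32.17; 3: μ=10.4, E[X²]=110.08.
E[X] = 0.37·5.3 + 0.4·5.5 + 0.23·10.4 = 6.553.
E[X²] = 0.37·29.78 + 0.4·32.17 + 0.23·110.08 = 49.205.
Var(X) = E[X²] − (E[X])² = 49.205 − 42.9418 = 6.26319.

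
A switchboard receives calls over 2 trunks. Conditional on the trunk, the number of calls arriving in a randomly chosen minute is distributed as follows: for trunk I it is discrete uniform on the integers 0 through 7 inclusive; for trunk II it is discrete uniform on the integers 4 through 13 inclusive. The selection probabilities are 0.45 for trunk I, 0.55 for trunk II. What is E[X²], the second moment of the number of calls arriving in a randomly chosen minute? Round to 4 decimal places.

For each component E[X²] = Var + (mean)², giving I: 17.5; II: 80.5.
Overall E[X²] = 0.45·17.5 + 0.55·80.5 = 52.15.

52.1500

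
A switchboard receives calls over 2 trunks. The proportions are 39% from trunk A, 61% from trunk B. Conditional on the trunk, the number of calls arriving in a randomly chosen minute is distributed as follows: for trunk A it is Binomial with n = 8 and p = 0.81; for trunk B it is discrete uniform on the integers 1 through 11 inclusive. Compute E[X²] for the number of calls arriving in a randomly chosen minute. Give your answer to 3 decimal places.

44.916

For each component E[X²] = Var + (mean)², giving A: 43.2216; B: 46.
Overall E[X²] = 0.39·43.2216 + 0.61·46 = 44.9164.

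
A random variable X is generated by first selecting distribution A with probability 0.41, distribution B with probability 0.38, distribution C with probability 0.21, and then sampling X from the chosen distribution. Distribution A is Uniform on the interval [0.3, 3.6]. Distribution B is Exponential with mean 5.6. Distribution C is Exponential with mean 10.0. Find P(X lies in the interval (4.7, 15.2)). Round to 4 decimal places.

Conditional on each component, P(4.7 < X < 15.2): A: 0; B: 0.365767; C: 0.40629.
By total probability, P(4.7 < X < 15.2) = 0.41·0 + 0.38·0.365767 + 0.21·0.40629 = 0.224312.

0.2243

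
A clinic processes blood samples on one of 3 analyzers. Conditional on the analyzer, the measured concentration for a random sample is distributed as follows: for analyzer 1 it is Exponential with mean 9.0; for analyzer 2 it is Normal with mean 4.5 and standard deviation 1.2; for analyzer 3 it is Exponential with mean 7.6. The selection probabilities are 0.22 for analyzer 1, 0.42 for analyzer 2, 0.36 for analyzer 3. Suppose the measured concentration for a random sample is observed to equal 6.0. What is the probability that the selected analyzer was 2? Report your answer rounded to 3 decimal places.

Likelihoods f(6.0 | ·): 1: 0.0570463; 2: 0.152208; 3: 0.0597479.
Posterior ∝ prior × likelihood. Numerator for 2: 0.42·0.152208 = 0.0639272.
Normalizing constant: 0.22·0.0570463 + 0.42·0.152208 + 0.36·0.0597479 = 0.0979866.
P(2 | observation) = 0.0639272 / 0.0979866 = 0.652407.

0.652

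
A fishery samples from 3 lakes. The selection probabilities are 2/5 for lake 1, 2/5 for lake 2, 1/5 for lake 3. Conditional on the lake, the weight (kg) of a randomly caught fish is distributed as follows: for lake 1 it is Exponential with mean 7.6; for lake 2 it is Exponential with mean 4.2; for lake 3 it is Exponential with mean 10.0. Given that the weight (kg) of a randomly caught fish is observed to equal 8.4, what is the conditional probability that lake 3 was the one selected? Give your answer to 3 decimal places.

Likelihoods f(8.4 | ·): 1: 0.0435689; 2: 0.0322227; 3: 0.0431711.
Posterior ∝ prior × likelihood. Numerator for 3: 0.2·0.0431711 = 0.00863421.
Normalizing constant: 0.4·0.0435689 + 0.4·0.0322227 + 0.2·0.0431711 = 0.0389508.
P(3 | observation) = 0.00863421 / 0.0389508 = 0.221669.

0.222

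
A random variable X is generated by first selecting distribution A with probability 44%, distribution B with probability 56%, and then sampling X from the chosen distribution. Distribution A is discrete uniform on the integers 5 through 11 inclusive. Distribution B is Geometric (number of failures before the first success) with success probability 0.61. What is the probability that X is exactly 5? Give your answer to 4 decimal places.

0.0659

Conditional on each component, P(X = 5): A: 0.142857; B: 0.00550368.
By total probability, P(X = 5) = 0.44·0.142857 + 0.56·0.00550368 = 0.0659392.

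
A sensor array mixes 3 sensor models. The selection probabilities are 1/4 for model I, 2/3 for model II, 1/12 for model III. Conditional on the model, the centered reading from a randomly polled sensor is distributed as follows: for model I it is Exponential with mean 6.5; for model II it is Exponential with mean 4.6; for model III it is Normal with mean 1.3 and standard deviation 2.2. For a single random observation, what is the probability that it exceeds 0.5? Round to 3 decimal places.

Conditional on each model, P(X > 0.5): I: 0.925961; II: 0.897003; III: 0.641935.
By total probability, P(X > 0.5) = 0.25·0.925961 + 0.666667·0.897003 + 0.0833333·0.641935 = 0.882987.

0.883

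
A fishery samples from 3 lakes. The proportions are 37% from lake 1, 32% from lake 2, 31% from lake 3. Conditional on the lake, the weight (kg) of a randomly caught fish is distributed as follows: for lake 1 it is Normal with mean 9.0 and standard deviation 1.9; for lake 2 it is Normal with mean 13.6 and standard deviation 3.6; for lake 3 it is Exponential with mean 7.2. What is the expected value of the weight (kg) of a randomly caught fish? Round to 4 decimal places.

9.9140

Component means — 1: 9; 2: 13.6; 3: 7.2.
E[X] = 0.37·9 + 0.32·13.6 + 0.31·7.2 = 9.914.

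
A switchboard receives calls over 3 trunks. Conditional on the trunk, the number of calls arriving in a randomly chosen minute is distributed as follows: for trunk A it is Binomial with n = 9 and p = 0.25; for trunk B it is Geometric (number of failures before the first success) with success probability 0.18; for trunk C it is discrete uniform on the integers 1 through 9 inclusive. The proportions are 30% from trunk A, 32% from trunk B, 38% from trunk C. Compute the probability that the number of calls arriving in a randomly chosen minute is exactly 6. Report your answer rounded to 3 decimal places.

Conditional on each trunk, P(X = 6): A: 0.00865173; B: 0.0547212; C: 0.111111.
By total probability, P(X = 6) = 0.3·0.00865173 + 0.32·0.0547212 + 0.38·0.111111 = 0.0623285.

0.062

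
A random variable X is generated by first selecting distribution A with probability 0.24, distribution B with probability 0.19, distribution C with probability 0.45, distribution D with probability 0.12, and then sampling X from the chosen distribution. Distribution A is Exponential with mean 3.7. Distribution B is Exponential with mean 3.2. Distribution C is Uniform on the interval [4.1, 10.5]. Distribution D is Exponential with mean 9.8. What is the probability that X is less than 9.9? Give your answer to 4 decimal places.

0.8890

Conditional on each component, P(X < 9.9): A: 0.93114; B: 0.954668; C: 0.90625; D: 0.635855.
By total probability, P(X < 9.9) = 0.24·0.93114 + 0.19·0.954668 + 0.45·0.90625 + 0.12·0.635855 = 0.888976.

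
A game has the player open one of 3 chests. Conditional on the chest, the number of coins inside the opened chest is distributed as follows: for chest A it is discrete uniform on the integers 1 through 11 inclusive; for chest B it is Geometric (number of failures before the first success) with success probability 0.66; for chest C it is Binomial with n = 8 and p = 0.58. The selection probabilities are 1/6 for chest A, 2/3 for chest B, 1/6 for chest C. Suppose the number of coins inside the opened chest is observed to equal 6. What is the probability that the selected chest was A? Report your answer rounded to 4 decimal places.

Likelihoods P(X=6 | ·): A: 0.0909091; B: 0.00101957; C: 0.188029.
Posterior ∝ prior × likelihood. Numerator for A: 0.166667·0.0909091 = 0.0151515.
Normalizing constant: 0.166667·0.0909091 + 0.666667·0.00101957 + 0.166667·0.188029 = 0.0471694.
P(A | observation) = 0.0151515 / 0.0471694 = 0.321215.

0.3212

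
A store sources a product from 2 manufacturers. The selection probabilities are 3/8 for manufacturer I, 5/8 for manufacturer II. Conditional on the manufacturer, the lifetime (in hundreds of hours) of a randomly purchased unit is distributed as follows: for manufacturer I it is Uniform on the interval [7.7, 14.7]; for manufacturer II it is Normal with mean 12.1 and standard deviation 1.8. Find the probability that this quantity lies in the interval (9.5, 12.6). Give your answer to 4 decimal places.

0.5005

Conditional on each manufacturer, P(9.5 < X < 12.6): I: 0.442857; II: 0.535102.
By total probability, P(9.5 < X < 12.6) = 0.375·0.442857 + 0.625·0.535102 = 0.50051.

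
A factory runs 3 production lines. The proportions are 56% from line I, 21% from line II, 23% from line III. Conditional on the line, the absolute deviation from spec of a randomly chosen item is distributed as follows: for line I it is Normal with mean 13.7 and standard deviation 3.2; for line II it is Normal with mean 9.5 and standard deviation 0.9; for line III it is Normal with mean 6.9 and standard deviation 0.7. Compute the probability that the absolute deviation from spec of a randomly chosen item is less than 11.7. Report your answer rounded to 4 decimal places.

Conditional on each line, P(X < 11.7): I: 0.265986; II: 0.992746; III: 1.
By total probability, P(X < 11.7) = 0.56·0.265986 + 0.21·0.992746 + 0.23·1 = 0.587429.

0.5874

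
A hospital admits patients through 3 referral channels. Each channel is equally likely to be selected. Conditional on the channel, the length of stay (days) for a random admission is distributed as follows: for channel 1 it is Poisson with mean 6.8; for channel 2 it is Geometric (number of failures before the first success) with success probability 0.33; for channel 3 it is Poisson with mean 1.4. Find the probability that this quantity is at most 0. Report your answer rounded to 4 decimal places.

Conditional on each channel, P(X ≤ 0): 1: 0.00111378; 2: 0.33; 3: 0.246597.
By total probability, P(X ≤ 0) = 0.333333·0.00111378 + 0.333333·0.33 + 0.333333·0.246597 = 0.19257.

0.1926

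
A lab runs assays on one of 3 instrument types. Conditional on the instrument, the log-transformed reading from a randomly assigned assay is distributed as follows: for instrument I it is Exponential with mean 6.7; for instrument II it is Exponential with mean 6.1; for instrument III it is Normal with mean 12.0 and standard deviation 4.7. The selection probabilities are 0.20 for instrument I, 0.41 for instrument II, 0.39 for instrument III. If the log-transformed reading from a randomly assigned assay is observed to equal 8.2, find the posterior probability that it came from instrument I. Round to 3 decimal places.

Likelihoods f(8.2 | ·): I: 0.0438935; II: 0.0427429; III: 0.0612161.
Posterior ∝ prior × likelihood. Numerator for I: 0.2·0.0438935 = 0.00877871.
Normalizing constant: 0.2·0.0438935 + 0.41·0.0427429 + 0.39·0.0612161 = 0.0501776.
P(I | observation) = 0.00877871 / 0.0501776 = 0.174953.

0.175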